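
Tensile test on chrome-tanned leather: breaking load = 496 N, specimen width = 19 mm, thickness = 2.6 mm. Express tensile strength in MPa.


Cross-section = 19 x 2.6 = 49.4 mm^2
TS = 496 / 49.4 = 10.04 MPa
(1 N/mm^2 = 1 MPa)


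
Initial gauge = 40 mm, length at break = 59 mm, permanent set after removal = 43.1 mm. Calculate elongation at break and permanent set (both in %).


Elongation at break = (59 - 40) / 40 x 100 = 47.5%
Permanent set = (43.1 - 40) / 40 x 100 = 7.8%


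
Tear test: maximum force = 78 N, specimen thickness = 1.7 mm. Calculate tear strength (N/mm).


45.9 N/mm

Tear strength = force / thickness
Tear = 78 / 1.7 = 45.9 N/mm


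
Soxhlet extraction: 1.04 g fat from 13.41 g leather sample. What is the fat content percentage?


7.8%

Fat content = 1.04 / 13.41 x 100
Fat = 7.8%


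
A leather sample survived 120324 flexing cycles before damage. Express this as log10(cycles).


log10(120324) = 5.08


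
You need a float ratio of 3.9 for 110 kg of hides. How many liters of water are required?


Water = hide weight x target ratio
Water = 110 x 3.9 = 429.0 L


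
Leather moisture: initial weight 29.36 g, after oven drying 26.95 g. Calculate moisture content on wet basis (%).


Moisture = 29.36 - 26.95 = 2.41 g
MC = 2.41 / 29.36 x 100 = 8.2%


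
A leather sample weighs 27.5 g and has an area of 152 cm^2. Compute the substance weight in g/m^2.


1809.2 g/m^2

Substance weight = mass / area x 10000
SW = 27.5 / 152 x 10000
SW = 1809.2 g/m^2


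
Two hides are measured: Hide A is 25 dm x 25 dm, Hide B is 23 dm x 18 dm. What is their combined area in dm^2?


1039 dm^2

Hide A area = 25 x 25 = 625 dm^2
Hide B area = 23 x 18 = 414 dm^2
Total = 625 + 414 = 1039 dm^2


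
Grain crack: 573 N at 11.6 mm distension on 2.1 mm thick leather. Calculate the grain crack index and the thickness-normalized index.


Crack index = 49.4 N/mm
Normalized index = 23.5 N/mm per mm


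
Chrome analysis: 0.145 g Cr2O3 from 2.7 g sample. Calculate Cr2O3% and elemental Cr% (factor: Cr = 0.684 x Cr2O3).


Cr2O3 = 5.37%
Cr = 3.67%


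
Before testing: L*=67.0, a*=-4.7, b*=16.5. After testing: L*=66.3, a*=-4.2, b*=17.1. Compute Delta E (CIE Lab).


dL = 66.3 - 67.0 = -0.7
da = -4.2 - (-4.7) = 0.5
db = 17.1 - 16.5 = 0.6
dE = sqrt((-0.7)^2 + (0.5)^2 + (0.6)^2) = 1.05


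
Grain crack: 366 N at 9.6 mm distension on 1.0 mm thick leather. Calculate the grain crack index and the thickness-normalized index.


Crack index = 366 / 9.6 = 38.1 N/mm
Normalized = 38.1 / 1.0 = 38.1 N/mm per mm


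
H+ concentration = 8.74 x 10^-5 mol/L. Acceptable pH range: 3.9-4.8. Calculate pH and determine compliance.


pH = 4.06
Compliant: Yes


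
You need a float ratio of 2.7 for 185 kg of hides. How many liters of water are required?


Water = hide weight x target ratio
Water = 185 x 2.7 = 499.5 L


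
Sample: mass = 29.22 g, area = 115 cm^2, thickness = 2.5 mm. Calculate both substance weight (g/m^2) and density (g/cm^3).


Substance weight = 2540.9 g/m^2
Density = 1.016 g/cm^3

SW = 29.22 / 115 x 10000 = 2540.9 g/m^2
Volume = 115 x 2.5 / 10 = 28.75 cm^3
Density = 29.22 / 28.75 = 1.016 g/cm^3


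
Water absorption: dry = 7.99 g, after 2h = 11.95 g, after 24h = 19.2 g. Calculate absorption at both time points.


WA (2h) = (11.95 - 7.99) / 7.99 x 100 = 49.6%
WA (24h) = (19.2 - 7.99) / 7.99 x 100 = 140.3%


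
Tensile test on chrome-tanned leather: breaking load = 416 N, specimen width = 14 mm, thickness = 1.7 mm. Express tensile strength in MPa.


17.48 MPa

Cross-section = 14 x 1.7 = 23.8 mm^2
TS = 416 / 23.8 = 17.48 MPa
(1 N/mm^2 = 1 MPa)


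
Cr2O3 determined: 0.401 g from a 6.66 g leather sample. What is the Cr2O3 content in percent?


Cr2O3% = 0.401 / 6.66 x 100
Cr2O3% = 6.02%


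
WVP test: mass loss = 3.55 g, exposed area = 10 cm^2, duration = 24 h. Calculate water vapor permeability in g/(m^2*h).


147.92 g/(m^2*h)

WVP = mass_loss / (area x time) x 10000
WVP = 3.55 / (10 x 24) x 10000
WVP = 3.55 / 240 x 10000 = 147.92 g/(m^2*h)


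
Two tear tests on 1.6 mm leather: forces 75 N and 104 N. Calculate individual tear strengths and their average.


Tear 1 = 75 / 1.6 = 46.9 N/mm
Tear 2 = 104 / 1.6 = 65.0 N/mm
Average = (46.9 + 65.0) / 2 = 56.0 N/mm


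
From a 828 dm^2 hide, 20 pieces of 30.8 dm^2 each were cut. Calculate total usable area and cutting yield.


Usable area = 616.0 dm^2
Yield = 74.4%

Total usable = 20 x 30.8 = 616.0 dm^2
Yield = 616.0 / 828 x 100 = 74.4%


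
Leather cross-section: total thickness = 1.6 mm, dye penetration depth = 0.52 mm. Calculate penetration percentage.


Penetration% = 0.52 / 1.6 x 100
Penetration = 32.5%


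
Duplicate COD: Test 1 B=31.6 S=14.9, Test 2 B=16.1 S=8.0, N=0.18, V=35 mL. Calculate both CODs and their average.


COD1 = 687.1 mg/L
COD2 = 333.3 mg/L
Average = 510.2 mg/L

COD1 = (31.6 - 14.9) x 0.18 x 8000 / 35 = 687.1 mg/L
COD2 = (16.1 - 8.0) x 0.18 x 8000 / 35 = 333.3 mg/L
Average = (687.1 + 333.3) / 2 = 510.2 mg/L


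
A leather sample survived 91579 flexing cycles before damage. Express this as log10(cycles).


log10(91579) = 4.96


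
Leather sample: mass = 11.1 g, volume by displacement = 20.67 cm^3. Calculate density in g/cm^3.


0.537 g/cm^3

Density = mass / volume
Density = 11.1 / 20.67 = 0.537 g/cm^3


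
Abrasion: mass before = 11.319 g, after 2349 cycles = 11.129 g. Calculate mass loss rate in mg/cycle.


Mass loss = 11.319 - 11.129 = 0.190 g
Rate = 0.190 / 2349 x 1000 = 0.081 mg/cycle


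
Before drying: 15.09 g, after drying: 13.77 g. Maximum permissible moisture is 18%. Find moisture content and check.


MC = (15.09 - 13.77) / 15.09 x 100 = 8.7%
Maximum: 18%
Acceptable: Yes


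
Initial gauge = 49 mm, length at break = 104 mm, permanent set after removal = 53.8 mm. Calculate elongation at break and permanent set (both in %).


Elongation at break = (104 - 49) / 49 x 100 = 112.2%
Permanent set = (53.8 - 49) / 49 x 100 = 9.8%


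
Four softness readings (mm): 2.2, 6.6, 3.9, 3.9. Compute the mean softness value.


4.15 mm

Sum = 2.2 + 6.6 + 3.9 + 3.9
Mean = 16.6 / 4 = 4.15 mm


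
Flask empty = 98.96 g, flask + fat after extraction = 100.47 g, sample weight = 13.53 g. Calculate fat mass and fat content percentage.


Fat mass = 100.47 - 98.96 = 1.51 g
Fat% = 1.51 / 13.53 x 100 = 11.2%


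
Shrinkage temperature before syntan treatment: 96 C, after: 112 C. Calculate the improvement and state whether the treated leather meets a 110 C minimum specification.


Improvement = 16 C
Meets 110 C spec: Yes


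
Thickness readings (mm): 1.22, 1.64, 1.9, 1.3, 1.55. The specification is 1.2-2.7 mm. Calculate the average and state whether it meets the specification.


Sum = 7.61
Average = 7.61 / 5 = 1.52 mm
Specification range: 1.2 to 2.7 mm
Within spec: Yes


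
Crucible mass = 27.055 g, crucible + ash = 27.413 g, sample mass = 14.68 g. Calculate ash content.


Ash mass = 0.358 g
Ash content = 2.44%


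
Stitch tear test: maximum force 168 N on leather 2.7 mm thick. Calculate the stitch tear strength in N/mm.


Stitch tear strength = force / thickness
STS = 168 / 2.7 = 62.2 N/mm


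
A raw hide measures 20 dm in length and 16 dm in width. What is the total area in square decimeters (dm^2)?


Area = length x width
Area = 20 x 16 = 320 dm^2


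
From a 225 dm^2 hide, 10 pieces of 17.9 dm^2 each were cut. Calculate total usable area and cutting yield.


Total usable = 10 x 17.9 = 179.0 dm^2
Yield = 179.0 / 225 x 100 = 79.6%


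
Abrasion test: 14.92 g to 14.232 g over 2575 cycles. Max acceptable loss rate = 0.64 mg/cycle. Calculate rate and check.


Loss = 14.92 - 14.232 = 0.688 g
Rate = 0.688 g / 2575 cycles x 1000 = 0.267 mg/cycle
Max = 0.64 mg/cycle
Passes: Yes


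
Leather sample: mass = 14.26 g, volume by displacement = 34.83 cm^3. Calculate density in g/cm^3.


Density = mass / volume
Density = 14.26 / 34.83 = 0.409 g/cm^3


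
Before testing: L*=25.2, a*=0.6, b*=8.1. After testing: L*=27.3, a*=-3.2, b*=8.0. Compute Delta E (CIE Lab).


Delta E = 4.34


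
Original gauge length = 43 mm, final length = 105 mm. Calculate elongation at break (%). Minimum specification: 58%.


Elongation = 144.2%
Meets spec: Yes


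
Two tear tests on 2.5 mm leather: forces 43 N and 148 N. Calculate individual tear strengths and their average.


Tear 1 = 43 / 2.5 = 17.2 N/mm
Tear 2 = 148 / 2.5 = 59.2 N/mm
Average = (17.2 + 59.2) / 2 = 38.2 N/mm


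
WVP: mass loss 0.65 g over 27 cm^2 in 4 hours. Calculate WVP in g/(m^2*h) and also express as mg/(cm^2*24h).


WVP = 0.65 / (27 x 4) x 10000 = 60.19 g/(m^2*h)
Mass loss in mg = 0.65 x 1000 = 650 mg
Per cm^2 per 24h in mg: 650 x 24 / (27 x 4) = 15600 / 108 = 144.44 mg/(cm^2*24h)


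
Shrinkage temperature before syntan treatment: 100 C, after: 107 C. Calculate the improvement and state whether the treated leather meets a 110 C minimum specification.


Improvement = 107 - 100 = 7 C
Spec check: 107 C >= 110 C? No


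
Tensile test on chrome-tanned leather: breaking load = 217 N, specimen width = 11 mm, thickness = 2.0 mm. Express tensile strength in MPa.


9.86 MPa

Cross-section = 11 x 2.0 = 22.0 mm^2
TS = 217 / 22.0 = 9.86 MPa
(1 N/mm^2 = 1 MPa)


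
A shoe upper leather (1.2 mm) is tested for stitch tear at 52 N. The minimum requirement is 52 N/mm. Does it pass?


STS = 43.3 N/mm
Passes: No

STS = 52 / 1.2 = 43.3 N/mm
Minimum required: 52 N/mm
Passes: No


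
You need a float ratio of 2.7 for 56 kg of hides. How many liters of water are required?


151.2 L


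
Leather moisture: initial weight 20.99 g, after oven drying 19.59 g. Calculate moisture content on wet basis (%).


Moisture = 20.99 - 19.59 = 1.40 g
MC = 1.40 / 20.99 x 100 = 6.7%


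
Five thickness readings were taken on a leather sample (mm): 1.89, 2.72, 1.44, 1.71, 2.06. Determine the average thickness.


Sum = 1.89 + 2.72 + 1.44 + 1.71 + 2.06 = 9.82
Average = 9.82 / 5 = 1.96 mm


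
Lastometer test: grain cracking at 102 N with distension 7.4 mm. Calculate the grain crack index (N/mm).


13.8 N/mm

Grain crack index = force / distension
Index = 102 / 7.4 = 13.8 N/mm


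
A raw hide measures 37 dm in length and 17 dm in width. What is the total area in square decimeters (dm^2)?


Area = length x width
Area = 37 x 17 = 629 dm^2


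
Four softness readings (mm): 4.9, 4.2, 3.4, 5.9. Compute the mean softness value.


4.60 mm

Sum = 4.9 + 4.2 + 3.4 + 5.9
Mean = 18.4 / 4 = 4.60 mm


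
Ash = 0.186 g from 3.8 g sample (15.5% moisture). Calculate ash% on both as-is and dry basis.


As-is ash = 4.89%
Dry-basis ash = 5.79%

As-is ash% = 0.186 / 3.8 x 100 = 4.89%
Dry mass = 3.8 x (100 - 15.5) / 100 = 3.211 g
Dry-basis ash% = 0.186 / 3.211 x 100 = 5.79%


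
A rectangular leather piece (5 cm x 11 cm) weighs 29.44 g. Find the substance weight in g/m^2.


Area = 5 x 11 = 55 cm^2
SW = 29.44 / 55 x 10000 = 5352.7 g/m^2


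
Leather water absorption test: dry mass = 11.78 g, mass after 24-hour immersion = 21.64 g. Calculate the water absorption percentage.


83.7%


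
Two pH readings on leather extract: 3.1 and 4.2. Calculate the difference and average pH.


Difference = |3.1 - 4.2| = 1.1
Average = (3.1 + 4.2) / 2 = 3.65


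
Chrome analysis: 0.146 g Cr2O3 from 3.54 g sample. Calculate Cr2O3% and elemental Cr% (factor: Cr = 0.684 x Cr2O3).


Cr2O3 = 4.12%
Cr = 2.82%

Cr2O3% = 0.146 / 3.54 x 100 = 4.12%
Cr% = 4.12 x 0.684 = 2.82%


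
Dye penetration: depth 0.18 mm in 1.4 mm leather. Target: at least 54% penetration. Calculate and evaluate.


Penetration = 12.9%
Meets target: No


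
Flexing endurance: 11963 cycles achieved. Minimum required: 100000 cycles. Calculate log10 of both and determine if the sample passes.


Achieved: log10 = 4.08
Required: log10 = 5.00
Passes: No


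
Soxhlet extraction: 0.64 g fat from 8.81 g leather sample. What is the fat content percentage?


Fat content = 0.64 / 8.81 x 100
Fat = 7.3%


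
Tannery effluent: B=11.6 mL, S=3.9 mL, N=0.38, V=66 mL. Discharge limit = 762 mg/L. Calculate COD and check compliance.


COD = (11.6 - 3.9) x 0.38 x 8000 / 66 = 354.7 mg/L
Limit: 762 mg/L
Compliant: Yes


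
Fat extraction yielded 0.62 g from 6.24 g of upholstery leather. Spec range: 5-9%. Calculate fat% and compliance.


Fat% = 0.62 / 6.24 x 100 = 9.9%
Spec range: 5-9%
Compliant: No


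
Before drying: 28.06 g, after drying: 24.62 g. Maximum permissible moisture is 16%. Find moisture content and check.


Moisture content = 12.3%
Acceptable: Yes


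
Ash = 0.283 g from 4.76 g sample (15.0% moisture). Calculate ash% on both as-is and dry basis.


As-is ash% = 0.283 / 4.76 x 100 = 5.95%
Dry mass = 4.76 x (100 - 15.0) / 100 = 4.046 g
Dry-basis ash% = 0.283 / 4.046 x 100 = 6.99%


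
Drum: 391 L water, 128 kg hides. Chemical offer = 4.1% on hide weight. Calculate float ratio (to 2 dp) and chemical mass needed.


Float ratio = 3.05
Chemical needed = 5.248 kg

Float ratio = 391 / 128 = 3.05
Chemical = 128 x 4.1 / 100 = 5.248 kg


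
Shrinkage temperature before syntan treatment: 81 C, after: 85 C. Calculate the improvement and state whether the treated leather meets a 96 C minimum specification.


Improvement = 4 C
Meets 96 C spec: No


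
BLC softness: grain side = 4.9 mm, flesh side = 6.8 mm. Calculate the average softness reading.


5.85 mm


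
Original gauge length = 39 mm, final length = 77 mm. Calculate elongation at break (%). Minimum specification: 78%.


Elongation = 97.4%
Meets spec: Yes

Extension = 77 - 39 = 38 mm
Elongation = 38 / 39 x 100 = 97.4%
Minimum required: 78%
Meets specification: Yes


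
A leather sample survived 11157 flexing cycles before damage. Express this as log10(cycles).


log10(11157) = 4.05


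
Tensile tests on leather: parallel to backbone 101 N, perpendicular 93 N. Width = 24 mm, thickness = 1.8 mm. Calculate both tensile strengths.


Parallel = 2.34 N/mm^2
Perpendicular = 2.15 N/mm^2

Area = 24 x 1.8 = 43.2 mm^2
TS (parallel) = 101 / 43.2 = 2.34 N/mm^2
TS (perpendicular) = 93 / 43.2 = 2.15 N/mm^2


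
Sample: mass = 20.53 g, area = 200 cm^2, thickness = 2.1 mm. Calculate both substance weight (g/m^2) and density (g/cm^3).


Substance weight = 1026.5 g/m^2
Density = 0.489 g/cm^3

SW = 20.53 / 200 x 10000 = 1026.5 g/m^2
Volume = 200 x 2.1 / 10 = 42.00 cm^3
Density = 20.53 / 42.00 = 0.489 g/cm^3


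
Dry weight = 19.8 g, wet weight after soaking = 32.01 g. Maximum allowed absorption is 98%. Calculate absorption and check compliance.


Absorption = 61.7%
Compliant: Yes

WA = (32.01 - 19.8) / 19.8 x 100 = 61.7%
Maximum allowed: 98%
Compliant: Yes


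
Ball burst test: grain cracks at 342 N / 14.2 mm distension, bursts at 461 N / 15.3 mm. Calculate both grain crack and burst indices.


Crack index = 342 / 14.2 = 24.1 N/mm
Burst index = 461 / 15.3 = 30.1 N/mm


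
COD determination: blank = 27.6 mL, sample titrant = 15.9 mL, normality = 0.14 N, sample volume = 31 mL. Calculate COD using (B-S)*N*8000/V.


COD = (27.6 - 15.9) x 0.14 x 8000 / 31
COD = 11.7 x 0.14 x 8000 / 31
COD = 422.7 mg/L


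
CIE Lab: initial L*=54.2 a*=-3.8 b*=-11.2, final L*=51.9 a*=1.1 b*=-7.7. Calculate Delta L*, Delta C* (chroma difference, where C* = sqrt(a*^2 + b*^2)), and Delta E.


Delta L* = -2.3
Delta C* = -4.05
Delta E = 6.45

Delta L* = 51.9 - 54.2 = -2.3
C1* = sqrt((-3.8)^2 + (-11.2)^2) = 11.827
C2* = sqrt((1.1)^2 + (-7.7)^2) = 7.778
Delta C* = 7.778 - 11.827 = -4.05
Delta E = sqrt((-2.3)^2 + (4.9)^2 + (3.5)^2) = 6.45


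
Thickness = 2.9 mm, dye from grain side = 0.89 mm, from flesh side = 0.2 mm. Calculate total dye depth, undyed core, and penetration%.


Total dyed = 1.09 mm
Undyed core = 1.81 mm
Penetration = 37.6%


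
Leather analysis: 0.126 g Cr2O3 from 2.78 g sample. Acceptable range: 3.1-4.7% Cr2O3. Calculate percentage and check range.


Cr2O3 = 4.53%
Within range: Yes

Cr2O3% = 0.126 / 2.78 x 100 = 4.53%
Acceptable range: 3.1 to 4.7%
Within range: Yes


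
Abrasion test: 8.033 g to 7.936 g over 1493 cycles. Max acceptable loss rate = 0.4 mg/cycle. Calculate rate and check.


Loss = 8.033 - 7.936 = 0.097 g
Rate = 0.097 g / 1493 cycles x 1000 = 0.065 mg/cycle
Max = 0.4 mg/cycle
Passes: Yes


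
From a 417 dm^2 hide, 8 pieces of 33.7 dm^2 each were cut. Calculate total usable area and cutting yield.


Usable area = 269.6 dm^2
Yield = 64.7%


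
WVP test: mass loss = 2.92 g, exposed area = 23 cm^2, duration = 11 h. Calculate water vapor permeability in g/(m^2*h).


115.42 g/(m^2*h)

WVP = mass_loss / (area x time) x 10000
WVP = 2.92 / (23 x 11) x 10000
WVP = 2.92 / 253 x 10000 = 115.42 g/(m^2*h)


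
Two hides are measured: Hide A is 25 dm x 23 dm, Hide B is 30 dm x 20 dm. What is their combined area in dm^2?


Hide A area = 25 x 23 = 575 dm^2
Hide B area = 30 x 20 = 600 dm^2
Total = 575 + 600 = 1175 dm^2


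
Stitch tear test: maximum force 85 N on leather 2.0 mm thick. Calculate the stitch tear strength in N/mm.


Stitch tear strength = force / thickness
STS = 85 / 2.0 = 42.5 N/mm


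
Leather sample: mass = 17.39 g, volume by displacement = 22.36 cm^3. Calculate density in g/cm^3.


0.778 g/cm^3

Density = mass / volume
Density = 17.39 / 22.36 = 0.778 g/cm^3


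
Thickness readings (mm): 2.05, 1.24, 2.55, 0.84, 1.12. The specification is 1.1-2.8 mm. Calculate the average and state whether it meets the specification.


Sum = 7.80
Average = 7.80 / 5 = 1.56 mm
Specification range: 1.1 to 2.8 mm
Within spec: Yes


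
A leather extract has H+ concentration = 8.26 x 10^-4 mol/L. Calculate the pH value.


pH = 3.08


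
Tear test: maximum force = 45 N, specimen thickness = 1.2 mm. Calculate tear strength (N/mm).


Tear strength = force / thickness
Tear = 45 / 1.2 = 37.5 N/mm


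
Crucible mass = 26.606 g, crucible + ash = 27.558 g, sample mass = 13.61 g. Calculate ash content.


Ash mass = 27.558 - 26.606 = 0.952 g
Ash% = 0.952 / 13.61 x 100 = 6.99%


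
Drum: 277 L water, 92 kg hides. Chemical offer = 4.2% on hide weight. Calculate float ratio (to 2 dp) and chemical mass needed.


Float ratio = 277 / 92 = 3.01
Chemical = 92 x 4.2 / 100 = 3.864 kg


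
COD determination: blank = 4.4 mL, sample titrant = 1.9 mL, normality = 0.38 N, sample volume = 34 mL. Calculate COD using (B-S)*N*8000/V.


COD = (4.4 - 1.9) x 0.38 x 8000 / 34
COD = 2.5 x 0.38 x 8000 / 34
COD = 223.5 mg/L


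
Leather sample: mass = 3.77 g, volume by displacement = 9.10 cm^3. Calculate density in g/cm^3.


Density = mass / volume
Density = 3.77 / 9.10 = 0.414 g/cm^3


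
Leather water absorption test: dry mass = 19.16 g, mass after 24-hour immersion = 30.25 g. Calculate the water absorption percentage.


Water absorbed = 30.25 - 19.16 = 11.09 g
WA% = 11.09 / 19.16 x 100 = 57.9%


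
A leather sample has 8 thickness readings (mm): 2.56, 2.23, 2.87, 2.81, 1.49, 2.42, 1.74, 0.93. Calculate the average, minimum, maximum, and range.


Sum = 17.05
Average = 17.05 / 8 = 2.13 mm
Minimum = 0.93 mm
Maximum = 2.87 mm
Range = 2.87 - 0.93 = 1.94 mm


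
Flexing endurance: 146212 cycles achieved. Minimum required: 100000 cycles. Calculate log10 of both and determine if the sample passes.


log10(146212) = 5.16
log10(100000) = 5.00
Passes: Yes


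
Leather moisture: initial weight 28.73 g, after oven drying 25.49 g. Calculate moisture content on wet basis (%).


11.3%

Moisture = 28.73 - 25.49 = 3.24 g
MC = 3.24 / 28.73 x 100 = 11.3%


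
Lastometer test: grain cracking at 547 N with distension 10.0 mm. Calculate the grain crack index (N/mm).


Grain crack index = force / distension
Index = 547 / 10.0 = 54.7 N/mm


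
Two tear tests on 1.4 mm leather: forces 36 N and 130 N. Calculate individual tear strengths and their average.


Tear 1 = 25.7 N/mm
Tear 2 = 92.9 N/mm
Average = 59.3 N/mm


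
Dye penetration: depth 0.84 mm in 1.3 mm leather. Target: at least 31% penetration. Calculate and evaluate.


Penetration = 0.84 / 1.3 x 100 = 64.6%
Target: 31%
Meets target: Yes


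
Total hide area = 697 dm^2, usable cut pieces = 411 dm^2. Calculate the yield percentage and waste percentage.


Yield = 59.0%
Waste = 41.0%


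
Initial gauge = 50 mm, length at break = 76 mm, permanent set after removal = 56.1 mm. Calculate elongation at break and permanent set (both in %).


Elongation at break = (76 - 50) / 50 x 100 = 52.0%
Permanent set = (56.1 - 50) / 50 x 100 = 12.2%


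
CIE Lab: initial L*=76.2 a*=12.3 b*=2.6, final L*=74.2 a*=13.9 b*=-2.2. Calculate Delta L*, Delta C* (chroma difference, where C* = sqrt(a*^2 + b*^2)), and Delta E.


Delta L* = 74.2 - 76.2 = -2.0
C1* = sqrt((12.3)^2 + (2.6)^2) = 12.572
C2* = sqrt((13.9)^2 + (-2.2)^2) = 14.073
Delta C* = 14.073 - 12.572 = 1.50
Delta E = sqrt((-2.0)^2 + (1.6)^2 + (-4.8)^2) = 5.44


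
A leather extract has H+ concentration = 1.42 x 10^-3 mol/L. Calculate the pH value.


pH = -log10[H+]
pH = -log10(1.42 x 10^-3) = 2.85


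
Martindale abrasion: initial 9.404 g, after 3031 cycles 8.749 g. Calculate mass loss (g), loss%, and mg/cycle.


Loss = 9.404 - 8.749 = 0.655 g
Loss% = 0.655 / 9.404 x 100 = 6.97%
Rate = 0.655 / 3031 x 1000 = 0.216 mg/cycle


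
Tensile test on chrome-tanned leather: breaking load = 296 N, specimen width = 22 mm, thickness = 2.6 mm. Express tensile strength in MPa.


5.17 MPa


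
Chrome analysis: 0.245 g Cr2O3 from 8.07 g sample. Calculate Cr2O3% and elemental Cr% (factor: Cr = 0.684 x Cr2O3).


Cr2O3 = 3.04%
Cr = 2.08%


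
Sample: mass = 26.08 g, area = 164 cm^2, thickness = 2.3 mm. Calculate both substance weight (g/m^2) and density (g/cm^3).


Substance weight = 1590.2 g/m^2
Density = 0.691 g/cm^3


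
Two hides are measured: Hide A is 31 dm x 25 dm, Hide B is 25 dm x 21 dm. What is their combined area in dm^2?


Hide A area = 31 x 25 = 775 dm^2
Hide B area = 25 x 21 = 525 dm^2
Total = 775 + 525 = 1300 dm^2


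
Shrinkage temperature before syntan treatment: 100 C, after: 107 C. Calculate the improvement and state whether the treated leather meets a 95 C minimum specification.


Improvement = 7 C
Meets 95 C spec: Yes


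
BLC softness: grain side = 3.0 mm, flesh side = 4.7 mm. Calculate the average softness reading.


Average = (3.0 + 4.7) / 2
Average = 3.85 mm


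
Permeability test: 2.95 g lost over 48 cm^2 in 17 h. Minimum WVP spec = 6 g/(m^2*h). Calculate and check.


WVP = 36.15 g/(m^2*h)
Meets specification: Yes

WVP = 2.95 / (48 x 17) x 10000 = 36.15 g/(m^2*h)
Minimum: 6 g/(m^2*h)
Meets spec: Yes


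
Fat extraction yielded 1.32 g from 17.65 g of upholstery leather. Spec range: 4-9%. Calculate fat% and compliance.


Fat% = 1.32 / 17.65 x 100 = 7.5%
Spec range: 4-9%
Compliant: Yes


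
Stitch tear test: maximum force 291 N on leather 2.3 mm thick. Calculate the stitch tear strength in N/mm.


126.5 N/mm

Stitch tear strength = force / thickness
STS = 291 / 2.3 = 126.5 N/mm


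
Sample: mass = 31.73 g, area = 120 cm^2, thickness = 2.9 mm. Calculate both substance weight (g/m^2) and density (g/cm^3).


Substance weight = 2644.2 g/m^2
Density = 0.912 g/cm^3


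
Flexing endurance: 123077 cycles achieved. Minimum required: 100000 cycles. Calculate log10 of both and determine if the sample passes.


log10(123077) = 5.09
log10(100000) = 5.00
Passes: Yes


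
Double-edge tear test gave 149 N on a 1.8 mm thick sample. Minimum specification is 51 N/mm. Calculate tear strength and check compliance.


Tear strength = 149 / 1.8 = 82.8 N/mm
Required minimum = 51 N/mm
Compliant: Yes


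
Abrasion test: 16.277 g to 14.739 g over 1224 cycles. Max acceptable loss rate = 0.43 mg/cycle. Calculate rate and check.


Loss = 16.277 - 14.739 = 1.538 g
Rate = 1.538 g / 1224 cycles x 1000 = 1.257 mg/cycle
Max = 0.43 mg/cycle
Passes: No


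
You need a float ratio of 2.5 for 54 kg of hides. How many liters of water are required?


135.0 L

Water = hide weight x target ratio
Water = 54 x 2.5 = 135.0 L


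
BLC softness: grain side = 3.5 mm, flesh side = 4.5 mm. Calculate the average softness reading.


4.00 mm

Average = (3.5 + 4.5) / 2
Average = 4.00 mm


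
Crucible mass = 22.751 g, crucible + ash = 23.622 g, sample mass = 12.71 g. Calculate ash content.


Ash mass = 0.871 g
Ash content = 6.85%


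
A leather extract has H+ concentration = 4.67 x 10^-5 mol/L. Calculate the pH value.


pH = -log10[H+]
pH = -log10(4.67 x 10^-5) = 4.33


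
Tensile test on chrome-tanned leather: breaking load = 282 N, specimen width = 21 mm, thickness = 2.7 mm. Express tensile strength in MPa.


Cross-section = 21 x 2.7 = 56.7 mm^2
TS = 282 / 56.7 = 4.97 MPa
(1 N/mm^2 = 1 MPa)


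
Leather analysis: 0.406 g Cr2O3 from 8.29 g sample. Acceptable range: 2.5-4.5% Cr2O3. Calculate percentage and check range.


Cr2O3 = 4.90%
Within range: No


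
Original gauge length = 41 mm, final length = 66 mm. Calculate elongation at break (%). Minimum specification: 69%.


Elongation = 61.0%
Meets spec: No


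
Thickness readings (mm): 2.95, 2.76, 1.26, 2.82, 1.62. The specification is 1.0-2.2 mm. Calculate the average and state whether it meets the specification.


Average = 2.28 mm
Within specification: No


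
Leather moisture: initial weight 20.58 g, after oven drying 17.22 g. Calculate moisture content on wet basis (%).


16.3%


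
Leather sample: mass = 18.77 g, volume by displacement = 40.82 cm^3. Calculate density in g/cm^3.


0.460 g/cm^3

Density = mass / volume
Density = 18.77 / 40.82 = 0.460 g/cm^3


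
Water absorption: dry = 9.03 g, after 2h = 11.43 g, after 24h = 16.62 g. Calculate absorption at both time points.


2h absorption = 26.6%
24h absorption = 84.1%

WA (2h) = (11.43 - 9.03) / 9.03 x 100 = 26.6%
WA (24h) = (16.62 - 9.03) / 9.03 x 100 = 84.1%


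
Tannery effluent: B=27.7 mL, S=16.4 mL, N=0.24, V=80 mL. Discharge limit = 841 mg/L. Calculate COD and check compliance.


COD = (27.7 - 16.4) x 0.24 x 8000 / 80 = 271.2 mg/L
Limit: 841 mg/L
Compliant: Yes


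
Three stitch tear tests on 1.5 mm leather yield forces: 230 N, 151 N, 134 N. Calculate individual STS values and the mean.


STS1 = 230 / 1.5 = 153.3 N/mm
STS2 = 151 / 1.5 = 100.7 N/mm
STS3 = 134 / 1.5 = 89.3 N/mm
Mean = (153.3 + 100.7 + 89.3) / 3 = 114.4 N/mm


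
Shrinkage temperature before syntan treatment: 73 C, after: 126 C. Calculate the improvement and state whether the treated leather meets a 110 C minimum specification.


Improvement = 126 - 73 = 53 C
Spec check: 126 C >= 110 C? Yes


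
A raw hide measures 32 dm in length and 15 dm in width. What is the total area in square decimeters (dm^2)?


Area = length x width
Area = 32 x 15 = 480 dm^2


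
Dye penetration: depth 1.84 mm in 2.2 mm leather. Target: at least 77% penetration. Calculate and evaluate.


Penetration = 1.84 / 2.2 x 100 = 83.6%
Target: 77%
Meets target: Yes


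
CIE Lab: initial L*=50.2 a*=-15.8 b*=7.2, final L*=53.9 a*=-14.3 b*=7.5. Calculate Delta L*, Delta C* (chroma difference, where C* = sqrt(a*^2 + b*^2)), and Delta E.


Delta L* = 53.9 - 50.2 = 3.7
C1* = sqrt((-15.8)^2 + (7.2)^2) = 17.363
C2* = sqrt((-14.3)^2 + (7.5)^2) = 16.147
Delta C* = 16.147 - 17.363 = -1.22
Delta E = sqrt((3.7)^2 + (1.5)^2 + (0.3)^2) = 4.00


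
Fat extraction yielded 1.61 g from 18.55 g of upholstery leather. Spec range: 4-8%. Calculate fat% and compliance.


Fat content = 8.7%
Compliant: No

Fat% = 1.61 / 18.55 x 100 = 8.7%
Spec range: 4-8%
Compliant: No


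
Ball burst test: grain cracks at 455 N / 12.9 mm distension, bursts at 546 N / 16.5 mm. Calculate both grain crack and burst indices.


Crack index = 35.3 N/mm
Burst index = 33.1 N/mm

Crack index = 455 / 12.9 = 35.3 N/mm
Burst index = 546 / 16.5 = 33.1 N/mm


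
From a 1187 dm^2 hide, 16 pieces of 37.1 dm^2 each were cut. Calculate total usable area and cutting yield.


Total usable = 16 x 37.1 = 593.6 dm^2
Yield = 593.6 / 1187 x 100 = 50.0%


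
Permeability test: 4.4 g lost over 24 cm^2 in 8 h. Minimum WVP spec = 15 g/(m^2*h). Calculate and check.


WVP = 4.4 / (24 x 8) x 10000 = 229.17 g/(m^2*h)
Minimum: 15 g/(m^2*h)
Meets spec: Yes


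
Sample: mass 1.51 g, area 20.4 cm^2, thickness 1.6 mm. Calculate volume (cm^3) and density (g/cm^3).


Volume = 3.264 cm^3
Density = 0.463 g/cm^3

Thickness in cm = 1.6 / 10 = 0.16 cm
Volume = 20.4 x 0.16 = 3.264 cm^3
Density = 1.51 / 3.264 = 0.463 g/cm^3


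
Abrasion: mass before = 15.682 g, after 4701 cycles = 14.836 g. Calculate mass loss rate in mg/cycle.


0.180 mg/cycle


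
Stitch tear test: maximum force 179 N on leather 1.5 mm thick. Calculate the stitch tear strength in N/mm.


119.3 N/mm


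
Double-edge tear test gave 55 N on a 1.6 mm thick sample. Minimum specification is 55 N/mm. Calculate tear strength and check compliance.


Tear strength = 34.4 N/mm
Compliant: No

Tear strength = 55 / 1.6 = 34.4 N/mm
Required minimum = 55 N/mm
Compliant: No


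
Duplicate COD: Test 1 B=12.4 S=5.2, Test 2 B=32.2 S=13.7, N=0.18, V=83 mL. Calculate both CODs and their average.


COD1 = (12.4 - 5.2) x 0.18 x 8000 / 83 = 124.9 mg/L
COD2 = (32.2 - 13.7) x 0.18 x 8000 / 83 = 321.0 mg/L
Average = (124.9 + 321.0) / 2 = 223.0 mg/L


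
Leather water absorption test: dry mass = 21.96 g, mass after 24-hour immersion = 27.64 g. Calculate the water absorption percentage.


Water absorbed = 27.64 - 21.96 = 5.68 g
WA% = 5.68 / 21.96 x 100 = 25.9%


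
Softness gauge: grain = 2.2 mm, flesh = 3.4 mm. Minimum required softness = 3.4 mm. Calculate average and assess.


Average softness = 2.80 mm
Meets requirement: No


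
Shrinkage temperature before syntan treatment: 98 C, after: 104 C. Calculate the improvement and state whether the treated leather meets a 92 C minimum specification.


Improvement = 6 C
Meets 92 C spec: Yes

Improvement = 104 - 98 = 6 C
Spec check: 104 C >= 92 C? Yes


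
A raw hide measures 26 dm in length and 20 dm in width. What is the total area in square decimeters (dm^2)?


Area = length x width
Area = 26 x 20 = 520 dm^2


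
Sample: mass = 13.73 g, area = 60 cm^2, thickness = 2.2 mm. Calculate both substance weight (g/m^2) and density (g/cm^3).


Substance weight = 2288.3 g/m^2
Density = 1.040 g/cm^3


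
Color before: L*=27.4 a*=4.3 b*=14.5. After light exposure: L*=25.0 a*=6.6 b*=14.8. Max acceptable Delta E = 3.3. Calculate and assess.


Delta E = 3.34
Passes: No

dL = -2.4, da = 2.3, db = 0.3
dE = sqrt((-2.4)^2 + (2.3)^2 + (0.3)^2) = 3.34
Max = 3.3
Passes: No


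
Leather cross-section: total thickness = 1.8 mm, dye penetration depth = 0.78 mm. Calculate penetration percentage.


Penetration% = 0.78 / 1.8 x 100
Penetration = 43.3%


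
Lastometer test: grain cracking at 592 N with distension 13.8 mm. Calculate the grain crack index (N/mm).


42.9 N/mm

Grain crack index = force / distension
Index = 592 / 13.8 = 42.9 N/mm


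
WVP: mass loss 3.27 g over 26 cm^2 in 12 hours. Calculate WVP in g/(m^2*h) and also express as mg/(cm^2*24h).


WVP = 104.81 g/(m^2*h)
Daily rate = 251.54 mg/(cm^2*24h)

WVP = 3.27 / (26 x 12) x 10000 = 104.81 g/(m^2*h)
Mass loss in mg = 3.27 x 1000 = 3270 mg
Per cm^2 per 24h in mg: 3270 x 24 / (26 x 12) = 78480 / 312 = 251.54 mg/(cm^2*24h)


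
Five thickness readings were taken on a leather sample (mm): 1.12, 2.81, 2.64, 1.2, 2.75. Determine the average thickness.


Sum = 1.12 + 2.81 + 2.64 + 1.2 + 2.75 = 10.52
Average = 10.52 / 5 = 2.10 mm


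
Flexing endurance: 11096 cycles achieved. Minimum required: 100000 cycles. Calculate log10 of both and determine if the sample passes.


Achieved: log10 = 4.05
Required: log10 = 5.00
Passes: No

log10(11096) = 4.05
log10(100000) = 5.00
Passes: No


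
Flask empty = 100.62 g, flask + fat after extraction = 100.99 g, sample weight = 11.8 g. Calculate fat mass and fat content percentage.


Fat mass = 100.99 - 100.62 = 0.37 g
Fat% = 0.37 / 11.8 x 100 = 3.1%


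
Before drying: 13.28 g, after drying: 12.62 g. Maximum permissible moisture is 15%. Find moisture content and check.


Moisture content = 5.0%
Acceptable: Yes

MC = (13.28 - 12.62) / 13.28 x 100 = 5.0%
Maximum: 15%
Acceptable: Yes


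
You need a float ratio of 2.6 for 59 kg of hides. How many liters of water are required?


Water = hide weight x target ratio
Water = 59 x 2.6 = 153.4 L


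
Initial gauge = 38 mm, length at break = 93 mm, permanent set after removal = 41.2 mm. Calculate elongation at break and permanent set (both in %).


Elongation at break = (93 - 38) / 38 x 100 = 144.7%
Permanent set = (41.2 - 38) / 38 x 100 = 8.4%


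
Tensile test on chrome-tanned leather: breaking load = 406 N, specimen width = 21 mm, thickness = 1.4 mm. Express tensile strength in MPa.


13.81 MPa

Cross-section = 21 x 1.4 = 29.4 mm^2
TS = 406 / 29.4 = 13.81 MPa
(1 N/mm^2 = 1 MPa)


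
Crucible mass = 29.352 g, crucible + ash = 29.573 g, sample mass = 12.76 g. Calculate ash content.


Ash mass = 29.573 - 29.352 = 0.221 g
Ash% = 0.221 / 12.76 x 100 = 1.73%


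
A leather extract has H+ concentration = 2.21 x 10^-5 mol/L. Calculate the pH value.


pH = -log10[H+]
pH = -log10(2.21 x 10^-5) = 4.66


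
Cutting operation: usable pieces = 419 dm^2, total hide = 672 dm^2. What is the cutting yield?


62.4%

Yield = usable / total x 100
Yield = 419 / 672 x 100 = 62.4%


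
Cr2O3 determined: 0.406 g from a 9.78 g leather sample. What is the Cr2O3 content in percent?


4.15%


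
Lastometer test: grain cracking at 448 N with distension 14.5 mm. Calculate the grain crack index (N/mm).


30.9 N/mm


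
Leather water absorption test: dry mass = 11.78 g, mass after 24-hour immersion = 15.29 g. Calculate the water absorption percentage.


Water absorbed = 15.29 - 11.78 = 3.51 g
WA% = 3.51 / 11.78 x 100 = 29.8%


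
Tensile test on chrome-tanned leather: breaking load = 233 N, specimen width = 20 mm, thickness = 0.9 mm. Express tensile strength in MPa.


12.94 MPa

Cross-section = 20 x 0.9 = 18.0 mm^2
TS = 233 / 18.0 = 12.94 MPa
(1 N/mm^2 = 1 MPa)


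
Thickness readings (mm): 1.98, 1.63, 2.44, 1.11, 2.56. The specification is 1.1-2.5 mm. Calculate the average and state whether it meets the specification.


Sum = 9.72
Average = 9.72 / 5 = 1.94 mm
Specification range: 1.1 to 2.5 mm
Within spec: Yes


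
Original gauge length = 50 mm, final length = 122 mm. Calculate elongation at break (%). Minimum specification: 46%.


Extension = 122 - 50 = 72 mm
Elongation = 72 / 50 x 100 = 144.0%
Minimum required: 46%
Meets specification: Yes


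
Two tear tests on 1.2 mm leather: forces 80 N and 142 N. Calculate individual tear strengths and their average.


Tear 1 = 80 / 1.2 = 66.7 N/mm
Tear 2 = 142 / 1.2 = 118.3 N/mm
Average = (66.7 + 118.3) / 2 = 92.5 N/mm


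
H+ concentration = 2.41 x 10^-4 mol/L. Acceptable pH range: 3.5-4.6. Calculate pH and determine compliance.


pH = -log10(2.41 x 10^-4) = 3.62
Range: 3.5 to 4.6
Compliant: Yes


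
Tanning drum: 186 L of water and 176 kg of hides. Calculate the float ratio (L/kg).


Float ratio = water / hide weight
Ratio = 186 / 176 = 1.1


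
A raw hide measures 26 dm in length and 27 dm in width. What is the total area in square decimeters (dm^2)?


Area = length x width
Area = 26 x 27 = 702 dm^2


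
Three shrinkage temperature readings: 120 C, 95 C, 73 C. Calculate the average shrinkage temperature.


Average = (120 + 95 + 73) / 3
Average = 288 / 3 = 96.0 C


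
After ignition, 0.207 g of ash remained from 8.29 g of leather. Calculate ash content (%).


2.50%


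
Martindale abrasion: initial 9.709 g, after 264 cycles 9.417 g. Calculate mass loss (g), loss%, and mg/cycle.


Loss = 9.709 - 9.417 = 0.292 g
Loss% = 0.292 / 9.709 x 100 = 3.01%
Rate = 0.292 / 264 x 1000 = 1.106 mg/cycle


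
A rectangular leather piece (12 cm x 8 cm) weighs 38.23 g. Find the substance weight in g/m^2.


3982.3 g/m^2


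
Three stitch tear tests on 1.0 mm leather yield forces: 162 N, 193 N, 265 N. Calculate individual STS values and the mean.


STS1 = 162.0 N/mm
STS2 = 193.0 N/mm
STS3 = 265.0 N/mm
Mean = 206.7 N/mm

STS1 = 162 / 1.0 = 162.0 N/mm
STS2 = 193 / 1.0 = 193.0 N/mm
STS3 = 265 / 1.0 = 265.0 N/mm
Mean = (162.0 + 193.0 + 265.0) / 3 = 206.7 N/mm


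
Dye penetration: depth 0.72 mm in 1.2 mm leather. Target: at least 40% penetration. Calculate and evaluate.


Penetration = 60.0%
Meets target: Yes

Penetration = 0.72 / 1.2 x 100 = 60.0%
Target: 40%
Meets target: Yes


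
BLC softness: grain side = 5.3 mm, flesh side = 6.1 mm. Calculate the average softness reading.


Average = (5.3 + 6.1) / 2
Average = 5.70 mm


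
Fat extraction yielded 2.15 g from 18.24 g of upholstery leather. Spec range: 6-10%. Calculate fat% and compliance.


Fat% = 2.15 / 18.24 x 100 = 11.8%
Spec range: 6-10%
Compliant: No


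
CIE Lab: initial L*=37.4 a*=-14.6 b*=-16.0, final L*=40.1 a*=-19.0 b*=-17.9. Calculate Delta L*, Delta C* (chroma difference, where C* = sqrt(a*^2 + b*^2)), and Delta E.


Delta L* = 40.1 - 37.4 = 2.7
C1* = sqrt((-14.6)^2 + (-16.0)^2) = 21.660
C2* = sqrt((-19.0)^2 + (-17.9)^2) = 26.104
Delta C* = 26.104 - 21.660 = 4.44
Delta E = sqrt((2.7)^2 + (-4.4)^2 + (-1.9)^2) = 5.50


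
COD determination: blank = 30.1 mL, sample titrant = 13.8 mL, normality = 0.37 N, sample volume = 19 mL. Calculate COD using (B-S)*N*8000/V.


2539.4 mg/L


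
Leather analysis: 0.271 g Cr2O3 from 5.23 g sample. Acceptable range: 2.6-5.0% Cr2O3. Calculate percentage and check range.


Cr2O3% = 0.271 / 5.23 x 100 = 5.18%
Acceptable range: 2.6 to 5.0%
Within range: No


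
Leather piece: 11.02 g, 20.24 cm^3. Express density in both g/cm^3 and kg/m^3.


Density = 11.02 / 20.24 = 0.544 g/cm^3
Convert: 0.544 x 1000 = 544 kg/m^3


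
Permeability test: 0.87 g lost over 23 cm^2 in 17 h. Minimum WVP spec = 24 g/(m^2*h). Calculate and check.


WVP = 22.25 g/(m^2*h)
Meets specification: No


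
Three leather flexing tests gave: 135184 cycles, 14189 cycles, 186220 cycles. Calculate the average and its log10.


Average = 111864 cycles
log10 = 5.05

Average = (135184 + 14189 + 186220) / 3 = 111864 cycles
log10(111864) = 5.05


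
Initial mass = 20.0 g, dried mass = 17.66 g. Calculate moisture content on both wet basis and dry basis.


Moisture lost = 20.0 - 17.66 = 2.34 g
Wet basis MC = 2.34 / 20.0 x 100 = 11.7%
Dry basis MC = 2.34 / 17.66 x 100 = 13.3%


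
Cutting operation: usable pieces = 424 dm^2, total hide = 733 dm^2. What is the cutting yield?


57.8%

Yield = usable / total x 100
Yield = 424 / 733 x 100 = 57.8%


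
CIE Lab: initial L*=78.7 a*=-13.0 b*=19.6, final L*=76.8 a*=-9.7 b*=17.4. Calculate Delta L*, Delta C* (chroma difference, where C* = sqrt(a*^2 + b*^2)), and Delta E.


Delta L* = -1.9
Delta C* = -3.60
Delta E = 4.40

Delta L* = 76.8 - 78.7 = -1.9
C1* = sqrt((-13.0)^2 + (19.6)^2) = 23.519
C2* = sqrt((-9.7)^2 + (17.4)^2) = 19.921
Delta C* = 19.921 - 23.519 = -3.60
Delta E = sqrt((-1.9)^2 + (3.3)^2 + (-2.2)^2) = 4.40


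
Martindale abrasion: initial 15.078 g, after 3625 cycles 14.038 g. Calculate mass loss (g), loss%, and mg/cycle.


Mass loss = 1.040 g
Loss = 6.90%
Rate = 0.287 mg/cycle

Loss = 15.078 - 14.038 = 1.040 g
Loss% = 1.040 / 15.078 x 100 = 6.90%
Rate = 1.040 / 3625 x 1000 = 0.287 mg/cycle


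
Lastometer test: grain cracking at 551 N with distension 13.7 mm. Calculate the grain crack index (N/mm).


Grain crack index = force / distension
Index = 551 / 13.7 = 40.2 N/mm
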